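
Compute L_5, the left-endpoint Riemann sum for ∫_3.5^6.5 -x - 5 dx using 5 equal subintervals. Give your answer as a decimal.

Δx = (6.5 − 3.5)/5 = 0.6.
Left endpoints: 3.5, 4.1, 4.7, 5.3, 5.9.
f(3.5) = -8.5, f(4.1) = -9.1, f(4.7) = -9.7, f(5.3) = -10.3, f(5.9) = -10.9.
Sum = Δx · [f(3.5) + f(4.1) + f(4.7) + f(5.3) + f(5.9)].
Sum = -29.1.

-29.1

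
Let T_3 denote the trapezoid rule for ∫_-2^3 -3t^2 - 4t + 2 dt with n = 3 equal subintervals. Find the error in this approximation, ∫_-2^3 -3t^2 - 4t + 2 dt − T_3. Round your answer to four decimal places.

6.9444

Exact integral: ∫_-2^3 f(t) dt = -35.
T_3 ≈ -41.944444.
Error ≈ -35 − (-41.944444) ≈ 6.9444.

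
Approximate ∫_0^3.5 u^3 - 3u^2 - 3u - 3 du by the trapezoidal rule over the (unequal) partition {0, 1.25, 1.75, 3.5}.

-30.21484375

Subinterval widths: 1.25, 0.5, 1.75.
f(0) = -3, f(1.25) = -9.484375, f(1.75) = -12.078125, f(3.5) = -7.375.
On each subinterval the trapezoid contributes (Δu_i/2)·[f(u_{i-1}) + f(u_i)].
Sum = -30.21484375.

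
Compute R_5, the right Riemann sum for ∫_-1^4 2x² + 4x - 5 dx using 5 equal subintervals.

Δx = (4 − (-1))/5 = 1.
Right endpoints: 0, 1, 2, 3, 4.
f(0) = -5, f(1) = 1, f(2) = 11, f(3) = 25, f(4) = 43.
Sum = Δx · [f(0) + f(1) + f(2) + f(3) + f(4)].
Sum = 75.

75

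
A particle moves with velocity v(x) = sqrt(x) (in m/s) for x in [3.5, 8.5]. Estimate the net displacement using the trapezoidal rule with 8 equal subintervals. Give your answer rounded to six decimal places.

12.152649

Δx = (8.5 − 3.5)/8 = 0.625.
v(3.5) ≈ 1.870829, v(4.125) ≈ 2.031010, v(4.75) ≈ 2.179449, v(5.375) ≈ 2.318405, v(6) ≈ 2.449490, v(6.625) ≈ 2.573908, v(7.25) ≈ 2.692582, v(7.875) ≈ 2.806243, v(8.5) ≈ 2.915476.
T_8 = (Δx/2)·[v(x_0) + 2v(x_1) + ... + 2v(x_{7}) + v(x_8)].
Sum ≈ 12.152649.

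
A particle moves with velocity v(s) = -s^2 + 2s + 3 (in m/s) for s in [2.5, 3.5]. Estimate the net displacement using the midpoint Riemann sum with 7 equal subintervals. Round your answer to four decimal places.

Δs = (3.5 − 2.5)/7 = 1/7.
Midpoints: 18/7, 19/7, 20/7, 3, 22/7, 23/7, 24/7.
v(18/7) = 75/49, v(19/7) = 52/49, v(20/7) = 27/49, v(3) = 0, v(22/7) = -29/49, v(23/7) = -60/49, v(24/7) = -93/49.
Sum = Δs · [v(18/7) + v(19/7) + v(20/7) + ...].
Sum ≈ -0.0816.

-0.0816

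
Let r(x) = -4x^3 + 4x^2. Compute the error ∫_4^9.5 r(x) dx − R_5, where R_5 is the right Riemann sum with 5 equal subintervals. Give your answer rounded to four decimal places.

Exact integral: ∫_4^9.5 r(x) dx ≈ -6831.229167.
R_5 = -8498.71.
Error ≈ -6831.229167 − (-8498.71) ≈ 1667.4808.

1667.4808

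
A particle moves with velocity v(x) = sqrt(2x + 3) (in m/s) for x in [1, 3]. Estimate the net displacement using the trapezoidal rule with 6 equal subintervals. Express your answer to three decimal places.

5.272

Δx = (3 − 1)/6 = 1/3.
v(1) ≈ 2.236, v(4/3) ≈ 2.380, v(5/3) ≈ 2.517, v(2) ≈ 2.646, v(7/3) ≈ 2.769, v(8/3) ≈ 2.887, v(3) ≈ 3.000.
T_6 = (Δx/2)·[v(x_0) + 2v(x_1) + ... + 2v(x_{5}) + v(x_6)].
Sum ≈ 5.272.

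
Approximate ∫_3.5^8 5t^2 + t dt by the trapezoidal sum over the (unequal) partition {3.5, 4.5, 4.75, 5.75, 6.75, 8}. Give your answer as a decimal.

811.890625

Subinterval widths: 1, 0.25, 1, 1, 1.25.
f(3.5) = 64.75, f(4.5) = 105.75, f(4.75) = 117.5625, f(5.75) = 171.0625, f(6.75) = 234.5625, f(8) = 328.
On each subinterval the trapezoid contributes (Δt_i/2)·[f(t_{i-1}) + f(t_i)].
Sum = 811.890625.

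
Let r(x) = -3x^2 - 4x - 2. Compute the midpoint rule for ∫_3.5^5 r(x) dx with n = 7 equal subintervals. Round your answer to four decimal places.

Δx = (5 − 3.5)/7 = 3/14.
Midpoints: 101/28, 107/28, 113/28, 4.25, 125/28, 131/28, 137/28.
r(101/28) = -43483/784, r(107/28) = -47899/784, r(113/28) = -52531/784, r(4.25) = -73.1875, r(125/28) = -62443/784, r(131/28) = -67723/784, r(137/28) = -73219/784.
Sum = Δx · [r(101/28) + r(107/28) + r(113/28) + ...].
Sum ≈ -110.6078.

-110.6078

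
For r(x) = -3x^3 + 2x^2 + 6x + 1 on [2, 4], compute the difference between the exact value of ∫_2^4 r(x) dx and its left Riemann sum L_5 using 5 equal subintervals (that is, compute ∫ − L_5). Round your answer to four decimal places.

-25.0667

Exact integral: ∫_2^4 r(x) dx ≈ -104.666667.
L_5 = -79.6.
Error ≈ -104.666667 − (-79.6) ≈ -25.0667.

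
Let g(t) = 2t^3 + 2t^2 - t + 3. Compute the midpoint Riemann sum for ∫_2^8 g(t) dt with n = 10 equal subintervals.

Δt = (8 − 2)/10 = 0.6.
Midpoints: 2.3, 2.9, 3.5, 4.1, 4.7, 5.3, 5.9, 6.5, 7.1, 7.7.
g(2.3) = 35.614, g(2.9) = 65.698, g(3.5) = 109.75, g(4.1) = 170.362, g(4.7) = 250.126, g(5.3) = 351.634, g(5.9) = 477.478, g(6.5) = 630.25, g(7.1) = 812.542, g(7.7) = 1026.946.
Sum = Δt · [g(2.3) + g(2.9) + g(3.5) + ...].
Sum = 2358.24.

2358.24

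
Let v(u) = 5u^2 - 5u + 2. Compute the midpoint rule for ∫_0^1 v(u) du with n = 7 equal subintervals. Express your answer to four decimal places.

1.1582

Δu = (1 − 0)/7 = 1/7.
Midpoints: 1/14, 3/14, 5/14, 0.5, 9/14, 11/14, 13/14.
v(1/14) = 327/196, v(3/14) = 227/196, v(5/14) = 167/196, v(0.5) = 0.75, v(9/14) = 167/196, v(11/14) = 227/196, v(13/14) = 327/196.
Sum = Δu · [v(1/14) + v(3/14) + v(5/14) + ...].
Sum ≈ 1.1582.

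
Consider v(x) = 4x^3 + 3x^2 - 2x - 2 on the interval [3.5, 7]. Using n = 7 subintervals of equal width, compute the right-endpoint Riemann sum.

2842.875

Δx = (7 − 3.5)/7 = 0.5.
Right endpoints: 4, 4.5, 5, 5.5, 6, 6.5, 7.
v(4) = 294, v(4.5) = 414.25, v(5) = 563, v(5.5) = 743.25, v(6) = 958, v(6.5) = 1210.25, v(7) = 1503.
Sum = Δx · [v(4) + v(4.5) + v(5) + ...].
Sum = 2842.875.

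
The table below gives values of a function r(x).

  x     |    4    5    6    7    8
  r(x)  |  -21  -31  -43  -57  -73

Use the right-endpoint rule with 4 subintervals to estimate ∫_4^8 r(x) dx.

Δx = 1.
Sum = 1·[(-31) + (-43) + (-57) + (-73)] = -204.

-204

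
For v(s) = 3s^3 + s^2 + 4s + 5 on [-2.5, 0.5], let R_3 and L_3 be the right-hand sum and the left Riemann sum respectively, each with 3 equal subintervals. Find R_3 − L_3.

R_3 = 1.625.
L_3 = -51.625.
R_3 − L_3 = 53.25.

53.25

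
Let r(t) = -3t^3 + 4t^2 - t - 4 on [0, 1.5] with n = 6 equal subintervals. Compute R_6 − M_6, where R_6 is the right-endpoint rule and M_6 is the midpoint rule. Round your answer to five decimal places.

-0.39258

R_6 = -6.79296875.
M_6 ≈ -6.4003906.
R_6 − M_6 ≈ -0.39258.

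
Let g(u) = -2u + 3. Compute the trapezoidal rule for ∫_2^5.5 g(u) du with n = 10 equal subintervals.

-15.75

Δu = (5.5 − 2)/10 = 0.35.
g(2) = -1, g(2.35) = -1.7, g(2.7) = -2.4, g(3.05) = -3.1, g(3.4) = -3.8, g(3.75) = -4.5, g(4.1) = -5.2, g(4.45) = -5.9, g(4.8) = -6.6, g(5.15) = -7.3, g(5.5) = -8.
T_10 = (Δu/2)·[g(u_0) + 2g(u_1) + ... + 2g(u_{9}) + g(u_10)].
Sum = -15.75.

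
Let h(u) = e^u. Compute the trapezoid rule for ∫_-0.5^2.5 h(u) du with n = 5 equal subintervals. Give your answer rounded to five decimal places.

11.92118

Δu = (2.5 − (-0.5))/5 = 0.6.
h(-0.5) ≈ 0.60653, h(0.1) ≈ 1.10517, h(0.7) ≈ 2.01375, h(1.3) ≈ 3.66930, h(1.9) ≈ 6.68589, h(2.5) ≈ 12.18249.
T_5 = (Δu/2)·[h(u_0) + 2h(u_1) + ... + 2h(u_{4}) + h(u_5)].
Sum ≈ 11.92118.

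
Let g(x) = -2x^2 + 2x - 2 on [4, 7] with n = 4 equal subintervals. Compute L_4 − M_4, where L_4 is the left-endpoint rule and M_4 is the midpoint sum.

L_4 = -137.0625.
M_4 = -158.71875.
L_4 − M_4 = 21.65625.

21.65625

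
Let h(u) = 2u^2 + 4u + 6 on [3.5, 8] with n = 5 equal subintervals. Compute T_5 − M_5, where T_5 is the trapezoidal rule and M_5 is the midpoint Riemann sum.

T_5 = 444.465.
M_5 = 442.6425.
T_5 − M_5 = 1.8225.

1.8225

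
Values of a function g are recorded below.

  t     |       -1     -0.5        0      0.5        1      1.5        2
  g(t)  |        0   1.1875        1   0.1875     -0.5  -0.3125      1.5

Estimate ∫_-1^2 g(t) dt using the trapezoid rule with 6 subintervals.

Δt = 0.5.
T_6 = (0.5/2)·[0 + 2·1.1875 + 2·1 + 2·0.1875 + 2·(-0.5) + 2·(-0.3125) + 1.5] = 1.15625.

1.15625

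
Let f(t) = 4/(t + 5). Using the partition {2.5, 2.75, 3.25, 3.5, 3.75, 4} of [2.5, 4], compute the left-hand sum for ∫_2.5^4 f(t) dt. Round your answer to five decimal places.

0.74454

Subinterval widths: 0.25, 0.5, 0.25, 0.25, 0.25.
Left endpoints: 2.5, 2.75, 3.25, 3.5, 3.75.
f(2.5) = 8/15, f(2.75) = 16/31, f(3.25) = 16/33, f(3.5) = 8/17, f(3.75) = 16/35.
Sum = Σ Δt_i · f(t_i).
Sum ≈ 0.74454.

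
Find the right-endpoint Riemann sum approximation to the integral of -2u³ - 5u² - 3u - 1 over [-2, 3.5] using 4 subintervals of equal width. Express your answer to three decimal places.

Δu = (3.5 − (-2))/4 = 1.375.
Right endpoints: -0.625, 0.75, 2.125, 3.5.
f(-0.625) = -0.58984375, f(0.75) = -6.90625, f(2.125) = -49.14453125, f(3.5) = -158.5.
Sum = Δu · [f(-0.625) + f(0.75) + f(2.125) + f(3.5)].
Sum ≈ -295.818.

-295.818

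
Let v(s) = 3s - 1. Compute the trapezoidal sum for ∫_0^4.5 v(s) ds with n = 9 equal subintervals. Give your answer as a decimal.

Δs = (4.5 − 0)/9 = 0.5.
v(0) = -1, v(0.5) = 0.5, v(1) = 2, v(1.5) = 3.5, v(2) = 5, v(2.5) = 6.5, v(3) = 8, v(3.5) = 9.5, v(4) = 11, v(4.5) = 12.5.
T_9 = (Δs/2)·[v(s_0) + 2v(s_1) + ... + 2v(s_{8}) + v(s_9)].
Sum = 25.875.

25.875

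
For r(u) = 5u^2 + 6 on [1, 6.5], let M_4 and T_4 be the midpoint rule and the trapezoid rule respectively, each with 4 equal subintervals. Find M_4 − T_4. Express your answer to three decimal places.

-12.998

M_4 ≈ 484.70898.
T_4 = 497.70703125.
M_4 − T_4 ≈ -12.998.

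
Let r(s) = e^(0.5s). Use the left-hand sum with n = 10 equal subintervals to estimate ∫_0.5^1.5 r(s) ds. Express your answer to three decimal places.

Δs = (1.5 − 0.5)/10 = 0.1.
Left endpoints: 0.5, 0.6, 0.7, 0.8, 0.9, 1, 1.1, 1.2, 1.3, 1.4.
r(0.5) ≈ 1.284, r(0.6) ≈ 1.350, r(0.7) ≈ 1.419, r(0.8) ≈ 1.492, r(0.9) ≈ 1.568, r(1) ≈ 1.649, r(1.1) ≈ 1.733, r(1.2) ≈ 1.822, r(1.3) ≈ 1.916, r(1.4) ≈ 2.014.
Sum = Δs · [r(0.5) + r(0.6) + r(0.7) + ...].
Sum ≈ 1.625.

1.625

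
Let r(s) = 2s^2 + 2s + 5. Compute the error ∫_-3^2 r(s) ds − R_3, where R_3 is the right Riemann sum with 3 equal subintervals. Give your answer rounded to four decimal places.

-4.6296

Exact integral: ∫_-3^2 r(s) ds ≈ 43.333333.
R_3 ≈ 47.962963.
Error ≈ 43.333333 − 47.962963 ≈ -4.6296.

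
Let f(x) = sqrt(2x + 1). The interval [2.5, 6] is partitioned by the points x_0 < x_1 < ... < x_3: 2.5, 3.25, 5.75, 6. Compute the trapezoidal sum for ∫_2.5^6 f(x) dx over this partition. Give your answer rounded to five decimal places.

10.68086

Subinterval widths: 0.75, 2.5, 0.25.
f(2.5) ≈ 2.44949, f(3.25) ≈ 2.73861, f(5.75) ≈ 3.53553, f(6) ≈ 3.60555.
On each subinterval the trapezoid contributes (Δx_i/2)·[f(x_{i-1}) + f(x_i)].
Sum ≈ 10.68086.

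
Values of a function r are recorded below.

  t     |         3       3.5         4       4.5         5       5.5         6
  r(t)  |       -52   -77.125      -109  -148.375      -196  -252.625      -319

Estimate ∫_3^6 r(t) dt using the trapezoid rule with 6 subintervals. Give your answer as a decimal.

-484.3125

Δt = 0.5.
T_6 = (0.5/2)·[(-52) + 2·(-77.125) + 2·(-109) + 2·(-148.375) + 2·(-196) + 2·(-252.625) + (-319)] = -484.3125.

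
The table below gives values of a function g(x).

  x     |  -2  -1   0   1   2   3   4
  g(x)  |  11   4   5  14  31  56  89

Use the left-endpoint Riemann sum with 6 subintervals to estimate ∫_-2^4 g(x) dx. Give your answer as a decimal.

121

Δx = 1.
Sum = 1·[11 + 4 + 5 + 14 + 31 + 56] = 121.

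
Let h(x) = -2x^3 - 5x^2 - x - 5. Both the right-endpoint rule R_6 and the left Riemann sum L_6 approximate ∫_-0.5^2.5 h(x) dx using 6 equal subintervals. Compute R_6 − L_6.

-32.25

R_6 = -81.25.
L_6 = -49.
R_6 − L_6 = -32.25.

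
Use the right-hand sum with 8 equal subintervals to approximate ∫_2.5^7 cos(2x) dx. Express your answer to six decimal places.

0.828400

Δx = (7 − 2.5)/8 = 0.5625.
Right endpoints: 3.0625, 3.625, 4.1875, 4.75, 5.3125, 5.875, 6.4375, 7.
f(3.0625) ≈ 0.987515, f(3.625) ≈ 0.567924, f(4.1875) ≈ -0.497764, f(4.75) ≈ -0.997172, f(5.3125) ≈ -0.362151, f(5.875) ≈ 0.684870, f(6.4375) ≈ 0.952751, f(7) ≈ 0.136737.
Sum = Δx · [f(3.0625) + f(3.625) + f(4.1875) + ...].
Sum ≈ 0.828400.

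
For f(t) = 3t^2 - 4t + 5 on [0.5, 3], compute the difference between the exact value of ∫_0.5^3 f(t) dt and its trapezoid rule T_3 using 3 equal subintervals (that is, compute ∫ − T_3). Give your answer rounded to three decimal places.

-0.868

Exact integral: ∫_0.5^3 f(t) dt = 21.875.
T_3 ≈ 22.74306.
Error ≈ 21.875 − 22.74306 ≈ -0.868.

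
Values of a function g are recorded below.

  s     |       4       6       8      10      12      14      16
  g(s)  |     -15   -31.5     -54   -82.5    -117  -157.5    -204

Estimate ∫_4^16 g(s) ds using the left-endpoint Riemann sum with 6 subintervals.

-915

Δs = 2.
Sum = 2·[(-15) + (-31.5) + (-54) + (-82.5) + (-117) + (-157.5)] = -915.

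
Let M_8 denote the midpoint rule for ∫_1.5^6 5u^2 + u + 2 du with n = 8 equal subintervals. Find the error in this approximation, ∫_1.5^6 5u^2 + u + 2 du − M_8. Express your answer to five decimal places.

0.59326

Exact integral: ∫_1.5^6 f(u) du = 380.25.
M_8 ≈ 379.6567383.
Error ≈ 380.25 − 379.6567383 ≈ 0.59326.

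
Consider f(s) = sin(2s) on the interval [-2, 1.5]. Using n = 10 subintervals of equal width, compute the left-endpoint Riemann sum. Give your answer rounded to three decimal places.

Δs = (1.5 − (-2))/10 = 0.35.
Left endpoints: -2, -1.65, -1.3, -0.95, -0.6, -0.25, 0.1, 0.45, 0.8, 1.15.
f(-2) ≈ 0.757, f(-1.65) ≈ 0.158, f(-1.3) ≈ -0.516, f(-0.95) ≈ -0.946, f(-0.6) ≈ -0.932, f(-0.25) ≈ -0.479, f(0.1) ≈ 0.199, f(0.45) ≈ 0.783, f(0.8) ≈ 1.000, f(1.15) ≈ 0.746.
Sum = Δs · [f(-2) + f(-1.65) + f(-1.3) + ...].
Sum ≈ 0.269.

0.269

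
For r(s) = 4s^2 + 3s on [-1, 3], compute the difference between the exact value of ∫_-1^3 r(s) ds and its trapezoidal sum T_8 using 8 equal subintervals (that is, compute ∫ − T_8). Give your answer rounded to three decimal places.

-0.667

Exact integral: ∫_-1^3 r(s) ds ≈ 49.33333.
T_8 = 50.
Error ≈ 49.33333 − 50 ≈ -0.667.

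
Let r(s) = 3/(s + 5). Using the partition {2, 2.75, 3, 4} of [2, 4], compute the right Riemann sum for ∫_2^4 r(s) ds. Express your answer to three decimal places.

Subinterval widths: 0.75, 0.25, 1.
Right endpoints: 2.75, 3, 4.
r(2.75) = 12/31, r(3) = 0.375, r(4) = 1/3.
Sum = Σ Δs_i · r(s_i).
Sum ≈ 0.717.

0.717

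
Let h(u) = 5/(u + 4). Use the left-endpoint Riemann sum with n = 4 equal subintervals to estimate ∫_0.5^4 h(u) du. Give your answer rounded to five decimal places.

3.10021

Δu = (4 − 0.5)/4 = 0.875.
Left endpoints: 0.5, 1.375, 2.25, 3.125.
h(0.5) = 10/9, h(1.375) = 40/43, h(2.25) = 0.8, h(3.125) = 40/57.
Sum = Δu · [h(0.5) + h(1.375) + h(2.25) + h(3.125)].
Sum ≈ 3.10021.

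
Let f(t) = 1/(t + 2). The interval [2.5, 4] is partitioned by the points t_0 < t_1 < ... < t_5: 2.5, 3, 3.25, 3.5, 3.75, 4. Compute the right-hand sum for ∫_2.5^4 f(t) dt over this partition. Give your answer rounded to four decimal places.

Subinterval widths: 0.5, 0.25, 0.25, 0.25, 0.25.
Right endpoints: 3, 3.25, 3.5, 3.75, 4.
f(3) = 0.2, f(3.25) = 4/21, f(3.5) = 2/11, f(3.75) = 4/23, f(4) = 1/6.
Sum = Σ Δt_i · f(t_i).
Sum ≈ 0.2782.

0.2782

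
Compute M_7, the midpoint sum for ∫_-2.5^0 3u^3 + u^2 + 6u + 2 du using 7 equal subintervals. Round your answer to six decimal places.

-37.566167

Δu = (0 − (-2.5))/7 = 5/14.
Midpoints: -65/28, -55/28, -45/28, -1.25, -25/28, -15/28, -5/28.
f(-65/28) = -967431/21952, f(-55/28) = -629241/21952, f(-45/28) = -384451/21952, f(-1.25) = -9.796875, f(-25/28) = -103071/21952, f(-15/28) = -30481/21952, f(-5/28) = 20709/21952.
Sum = Δu · [f(-65/28) + f(-55/28) + f(-45/28) + ...].
Sum ≈ -37.566167.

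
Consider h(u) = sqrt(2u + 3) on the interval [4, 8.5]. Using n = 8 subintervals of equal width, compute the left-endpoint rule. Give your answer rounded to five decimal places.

17.32624

Δu = (8.5 − 4)/8 = 0.5625.
Left endpoints: 4, 4.5625, 5.125, 5.6875, 6.25, 6.8125, 7.375, 7.9375.
h(4) ≈ 3.31662, h(4.5625) ≈ 3.48210, h(5.125) ≈ 3.64005, h(5.6875) ≈ 3.79144, h(6.25) ≈ 3.93700, h(6.8125) ≈ 4.07738, h(7.375) ≈ 4.21307, h(7.9375) ≈ 4.34454.
Sum = Δu · [h(4) + h(4.5625) + h(5.125) + ...].
Sum ≈ 17.32624.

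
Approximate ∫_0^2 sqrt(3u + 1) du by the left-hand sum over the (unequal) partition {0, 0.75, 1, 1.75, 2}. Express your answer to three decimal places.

Subinterval widths: 0.75, 0.25, 0.75, 0.25.
Left endpoints: 0, 0.75, 1, 1.75.
f(0) ≈ 1.000, f(0.75) ≈ 1.803, f(1) ≈ 2.000, f(1.75) ≈ 2.500.
Sum = Σ Δu_i · f(u_i).
Sum ≈ 3.326.

3.326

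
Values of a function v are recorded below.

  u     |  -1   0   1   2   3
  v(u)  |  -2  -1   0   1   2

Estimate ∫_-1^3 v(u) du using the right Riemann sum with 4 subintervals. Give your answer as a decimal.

2

Δu = 1.
Sum = 1·[(-1) + 0 + 1 + 2] = 2.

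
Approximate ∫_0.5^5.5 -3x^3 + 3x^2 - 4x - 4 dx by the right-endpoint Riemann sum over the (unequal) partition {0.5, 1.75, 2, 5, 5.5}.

-1217.55078125

Subinterval widths: 1.25, 0.25, 3, 0.5.
Right endpoints: 1.75, 2, 5, 5.5.
f(1.75) = -17.890625, f(2) = -24, f(5) = -324, f(5.5) = -434.375.
Sum = Σ Δx_i · f(x_i).
Sum = -1217.55078125.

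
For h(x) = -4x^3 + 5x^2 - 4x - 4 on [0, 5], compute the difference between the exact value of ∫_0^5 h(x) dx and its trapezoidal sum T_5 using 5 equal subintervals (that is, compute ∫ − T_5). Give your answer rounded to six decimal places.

20.833333

Exact integral: ∫_0^5 h(x) dx ≈ -486.66666667.
T_5 = -507.5.
Error ≈ -486.66666667 − (-507.5) ≈ 20.833333.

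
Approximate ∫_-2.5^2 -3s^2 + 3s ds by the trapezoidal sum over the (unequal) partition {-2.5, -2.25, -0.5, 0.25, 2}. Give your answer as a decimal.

Subinterval widths: 0.25, 1.75, 0.75, 1.75.
f(-2.5) = -26.25, f(-2.25) = -21.9375, f(-0.5) = -2.25, f(0.25) = 0.5625, f(2) = -6.
On each subinterval the trapezoid contributes (Δs_i/2)·[f(s_{i-1}) + f(s_i)].
Sum = -32.578125.

-32.578125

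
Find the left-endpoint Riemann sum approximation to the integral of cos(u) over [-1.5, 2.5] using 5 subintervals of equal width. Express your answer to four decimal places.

Δu = (2.5 − (-1.5))/5 = 0.8.
Left endpoints: -1.5, -0.7, 0.1, 0.9, 1.7.
f(-1.5) ≈ 0.0707, f(-0.7) ≈ 0.7648, f(0.1) ≈ 0.9950, f(0.9) ≈ 0.6216, f(1.7) ≈ -0.1288.
Sum = Δu · [f(-1.5) + f(-0.7) + f(0.1) + f(0.9) + f(1.7)].
Sum ≈ 1.8587.

1.8587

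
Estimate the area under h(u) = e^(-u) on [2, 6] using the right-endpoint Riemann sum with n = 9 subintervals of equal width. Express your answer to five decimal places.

0.10551

Δu = (6 − 2)/9 = 4/9.
Right endpoints: 22/9, 26/9, 10/3, 34/9, 38/9, 14/3, 46/9, 50/9, 6.
h(22/9) ≈ 0.08677, h(26/9) ≈ 0.05564, h(10/3) ≈ 0.03567, h(34/9) ≈ 0.02287, h(38/9) ≈ 0.01467, h(14/3) ≈ 0.00940, h(46/9) ≈ 0.00603, h(50/9) ≈ 0.00387, h(6) ≈ 0.00248.
Sum = Δu · [h(22/9) + h(26/9) + h(10/3) + ...].
Sum ≈ 0.10551.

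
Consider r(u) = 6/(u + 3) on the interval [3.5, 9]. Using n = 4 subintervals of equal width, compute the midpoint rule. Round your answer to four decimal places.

3.6708

Δu = (9 − 3.5)/4 = 1.375.
Midpoints: 4.1875, 5.5625, 6.9375, 8.3125.
r(4.1875) = 96/115, r(5.5625) = 96/137, r(6.9375) = 32/53, r(8.3125) = 96/181.
Sum = Δu · [r(4.1875) + r(5.5625) + r(6.9375) + r(8.3125)].
Sum ≈ 3.6708.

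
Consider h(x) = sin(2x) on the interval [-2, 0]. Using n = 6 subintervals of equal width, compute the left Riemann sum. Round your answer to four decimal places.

Δx = (0 − (-2))/6 = 1/3.
Left endpoints: -2, -5/3, -4/3, -1, -2/3, -1/3.
h(-2) ≈ 0.7568, h(-5/3) ≈ 0.1906, h(-4/3) ≈ -0.4573, h(-1) ≈ -0.9093, h(-2/3) ≈ -0.9719, h(-1/3) ≈ -0.6184.
Sum = Δx · [h(-2) + h(-5/3) + h(-4/3) + ...].
Sum ≈ -0.6698.

-0.6698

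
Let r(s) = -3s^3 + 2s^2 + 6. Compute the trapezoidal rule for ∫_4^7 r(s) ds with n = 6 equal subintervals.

-1410.6875

Δs = (7 − 4)/6 = 0.5.
r(4) = -154, r(4.5) = -226.875, r(5) = -319, r(5.5) = -432.625, r(6) = -570, r(6.5) = -733.375, r(7) = -925.
T_6 = (Δs/2)·[r(s_0) + 2r(s_1) + ... + 2r(s_{5}) + r(s_6)].
Sum = -1410.6875.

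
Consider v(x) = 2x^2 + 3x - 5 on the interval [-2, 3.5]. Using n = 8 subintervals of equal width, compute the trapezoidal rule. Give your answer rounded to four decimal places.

19.6582

Δx = (3.5 − (-2))/8 = 0.6875.
v(-2) = -3, v(-1.3125) = -5.4921875, v(-0.625) = -6.09375, v(0.0625) = -4.8046875, v(0.75) = -1.625, v(1.4375) = 3.4453125, v(2.125) = 10.40625, v(2.8125) = 19.2578125, v(3.5) = 30.
T_8 = (Δx/2)·[v(x_0) + 2v(x_1) + ... + 2v(x_{7}) + v(x_8)].
Sum ≈ 19.6582.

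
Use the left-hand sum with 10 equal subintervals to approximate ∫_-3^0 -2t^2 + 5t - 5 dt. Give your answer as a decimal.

Δt = (0 − (-3))/10 = 0.3.
Left endpoints: -3, -2.7, -2.4, -2.1, -1.8, -1.5, -1.2, -0.9, -0.6, -0.3.
f(-3) = -38, f(-2.7) = -33.08, f(-2.4) = -28.52, f(-2.1) = -24.32, f(-1.8) = -20.48, f(-1.5) = -17, f(-1.2) = -13.88, f(-0.9) = -11.12, f(-0.6) = -8.72, f(-0.3) = -6.68.
Sum = Δt · [f(-3) + f(-2.7) + f(-2.4) + ...].
Sum = -60.54.

-60.54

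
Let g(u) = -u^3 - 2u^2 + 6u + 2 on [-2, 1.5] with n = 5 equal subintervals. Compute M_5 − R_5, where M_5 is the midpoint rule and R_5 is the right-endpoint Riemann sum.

M_5 = -2.9203125.
R_5 = 1.1375.
M_5 − R_5 = -4.0578125.

-4.0578125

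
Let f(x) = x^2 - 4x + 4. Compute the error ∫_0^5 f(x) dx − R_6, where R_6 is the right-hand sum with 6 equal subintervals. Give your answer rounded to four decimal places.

-2.6620

Exact integral: ∫_0^5 f(x) dx ≈ 11.666667.
R_6 ≈ 14.328704.
Error ≈ 11.666667 − 14.328704 ≈ -2.6620.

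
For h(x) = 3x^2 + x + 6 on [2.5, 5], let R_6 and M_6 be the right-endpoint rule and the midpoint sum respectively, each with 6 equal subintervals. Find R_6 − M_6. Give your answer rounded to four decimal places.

R_6 ≈ 146.206597.
M_6 ≈ 133.641493.
R_6 − M_6 ≈ 12.5651.

12.5651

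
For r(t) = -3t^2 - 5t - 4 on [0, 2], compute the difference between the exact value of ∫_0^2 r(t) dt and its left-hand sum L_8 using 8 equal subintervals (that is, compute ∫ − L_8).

Exact integral: ∫_0^2 r(t) dt = -26.
L_8 = -23.3125.
Error = -26 − (-23.3125) = -2.6875.

-2.6875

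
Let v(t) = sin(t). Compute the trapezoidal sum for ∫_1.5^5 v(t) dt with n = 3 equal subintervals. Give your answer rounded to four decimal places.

-0.1882

Δt = (5 − 1.5)/3 = 7/6.
v(1.5) ≈ 0.9975, v(8/3) ≈ 0.4573, v(23/6) ≈ -0.6379, v(5) ≈ -0.9589.
T_3 = (Δt/2)·[v(t_0) + 2v(t_1) + 2v(t_2) + v(t_3)].
Sum ≈ -0.1882.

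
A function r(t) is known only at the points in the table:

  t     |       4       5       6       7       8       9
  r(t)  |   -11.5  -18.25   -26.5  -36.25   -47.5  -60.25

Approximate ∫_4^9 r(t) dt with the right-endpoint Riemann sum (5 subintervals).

-188.75

Δt = 1.
Sum = 1·[(-18.25) + (-26.5) + (-36.25) + (-47.5) + (-60.25)] = -188.75.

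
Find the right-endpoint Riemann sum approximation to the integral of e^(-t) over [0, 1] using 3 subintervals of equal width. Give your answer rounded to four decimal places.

Δt = (1 − 0)/3 = 1/3.
Right endpoints: 1/3, 2/3, 1.
f(1/3) ≈ 0.7165, f(2/3) ≈ 0.5134, f(1) ≈ 0.3679.
Sum = Δt · [f(1/3) + f(2/3) + f(1)].
Sum ≈ 0.5326.

0.5326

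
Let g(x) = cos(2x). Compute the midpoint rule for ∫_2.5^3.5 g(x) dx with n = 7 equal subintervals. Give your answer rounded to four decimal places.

Δx = (3.5 − 2.5)/7 = 1/7.
Midpoints: 18/7, 19/7, 20/7, 3, 22/7, 23/7, 24/7.
g(18/7) ≈ 0.4173, g(19/7) ≈ 0.6565, g(20/7) ≈ 0.8425, g(3) ≈ 0.9602, g(22/7) ≈ 1.0000, g(23/7) ≈ 0.9587, g(24/7) ≈ 0.8398.
Sum = Δx · [g(18/7) + g(19/7) + g(20/7) + ...].
Sum ≈ 0.8107.

0.8107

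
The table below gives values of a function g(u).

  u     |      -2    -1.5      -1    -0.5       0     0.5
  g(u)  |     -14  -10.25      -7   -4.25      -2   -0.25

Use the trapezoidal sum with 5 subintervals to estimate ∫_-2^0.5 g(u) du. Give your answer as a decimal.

Δu = 0.5.
T_5 = (0.5/2)·[(-14) + 2·(-10.25) + 2·(-7) + 2·(-4.25) + 2·(-2) + (-0.25)] = -15.3125.

-15.3125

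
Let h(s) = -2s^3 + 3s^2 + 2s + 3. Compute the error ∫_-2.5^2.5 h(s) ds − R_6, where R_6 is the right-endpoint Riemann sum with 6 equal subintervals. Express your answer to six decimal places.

20.138889

Exact integral: ∫_-2.5^2.5 h(s) ds = 46.25.
R_6 ≈ 26.11111111.
Error ≈ 46.25 − 26.11111111 ≈ 20.138889.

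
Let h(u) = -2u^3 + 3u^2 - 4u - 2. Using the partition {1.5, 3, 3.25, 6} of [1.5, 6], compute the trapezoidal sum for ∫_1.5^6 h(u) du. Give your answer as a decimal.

Subinterval widths: 1.5, 0.25, 2.75.
h(1.5) = -8, h(3) = -41, h(3.25) = -51.96875, h(6) = -350.
On each subinterval the trapezoid contributes (Δu_i/2)·[h(u_{i-1}) + h(u_i)].
Sum = -601.078125.

-601.078125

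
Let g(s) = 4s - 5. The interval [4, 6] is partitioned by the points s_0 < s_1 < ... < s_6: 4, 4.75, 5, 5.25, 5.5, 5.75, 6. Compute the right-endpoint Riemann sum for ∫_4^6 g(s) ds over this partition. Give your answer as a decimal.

Subinterval widths: 0.75, 0.25, 0.25, 0.25, 0.25, 0.25.
Right endpoints: 4.75, 5, 5.25, 5.5, 5.75, 6.
g(4.75) = 14, g(5) = 15, g(5.25) = 16, g(5.5) = 17, g(5.75) = 18, g(6) = 19.
Sum = Σ Δs_i · g(s_i).
Sum = 31.75.

31.75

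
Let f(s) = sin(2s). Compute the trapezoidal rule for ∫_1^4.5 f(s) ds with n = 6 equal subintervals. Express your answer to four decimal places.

0.2188

Δs = (4.5 − 1)/6 = 7/12.
f(1) ≈ 0.9093, f(19/12) ≈ -0.0251, f(13/6) ≈ -0.9290, f(2.75) ≈ -0.7055, f(10/3) ≈ 0.3742, f(47/12) ≈ 0.9998, f(4.5) ≈ 0.4121.
T_6 = (Δs/2)·[f(s_0) + 2f(s_1) + ... + 2f(s_{5}) + f(s_6)].
Sum ≈ 0.2188.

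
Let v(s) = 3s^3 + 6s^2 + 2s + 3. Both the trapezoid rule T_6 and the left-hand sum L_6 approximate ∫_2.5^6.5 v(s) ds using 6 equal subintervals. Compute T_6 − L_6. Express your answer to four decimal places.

333.6667

T_6 ≈ 1889.277778.
L_6 ≈ 1555.611111.
T_6 − L_6 ≈ 333.6667.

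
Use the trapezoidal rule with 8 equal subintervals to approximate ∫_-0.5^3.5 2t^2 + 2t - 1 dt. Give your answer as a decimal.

Δt = (3.5 − (-0.5))/8 = 0.5.
f(-0.5) = -1.5, f(0) = -1, f(0.5) = 0.5, f(1) = 3, f(1.5) = 6.5, f(2) = 11, f(2.5) = 16.5, f(3) = 23, f(3.5) = 30.5.
T_8 = (Δt/2)·[f(t_0) + 2f(t_1) + ... + 2f(t_{7}) + f(t_8)].
Sum = 37.

37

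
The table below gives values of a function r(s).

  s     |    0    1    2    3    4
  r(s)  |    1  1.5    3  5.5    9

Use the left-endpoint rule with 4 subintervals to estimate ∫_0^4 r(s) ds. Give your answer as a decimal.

Δs = 1.
Sum = 1·[1 + 1.5 + 3 + 5.5] = 11.

11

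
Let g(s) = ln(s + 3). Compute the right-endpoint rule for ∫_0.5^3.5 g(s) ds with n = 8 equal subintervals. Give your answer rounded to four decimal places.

4.8966

Δs = (3.5 − 0.5)/8 = 0.375.
Right endpoints: 0.875, 1.25, 1.625, 2, 2.375, 2.75, 3.125, 3.5.
g(0.875) ≈ 1.3545, g(1.25) ≈ 1.4469, g(1.625) ≈ 1.5315, g(2) ≈ 1.6094, g(2.375) ≈ 1.6818, g(2.75) ≈ 1.7492, g(3.125) ≈ 1.8124, g(3.5) ≈ 1.8718.
Sum = Δs · [g(0.875) + g(1.25) + g(1.625) + ...].
Sum ≈ 4.8966.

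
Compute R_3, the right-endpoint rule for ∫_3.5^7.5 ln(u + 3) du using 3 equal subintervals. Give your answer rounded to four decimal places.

Δu = (7.5 − 3.5)/3 = 4/3.
Right endpoints: 29/6, 37/6, 7.5.
f(29/6) ≈ 2.0584, f(37/6) ≈ 2.2156, f(7.5) ≈ 2.3514.
Sum = Δu · [f(29/6) + f(37/6) + f(7.5)].
Sum ≈ 8.8338.

8.8338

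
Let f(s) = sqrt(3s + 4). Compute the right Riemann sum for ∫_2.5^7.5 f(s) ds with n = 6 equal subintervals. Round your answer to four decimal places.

Δs = (7.5 − 2.5)/6 = 5/6.
Right endpoints: 10/3, 25/6, 5, 35/6, 20/3, 7.5.
f(10/3) ≈ 3.7417, f(25/6) ≈ 4.0620, f(5) ≈ 4.3589, f(35/6) ≈ 4.6368, f(20/3) ≈ 4.8990, f(7.5) ≈ 5.1478.
Sum = Δs · [f(10/3) + f(25/6) + f(5) + ...].
Sum ≈ 22.3718.

22.3718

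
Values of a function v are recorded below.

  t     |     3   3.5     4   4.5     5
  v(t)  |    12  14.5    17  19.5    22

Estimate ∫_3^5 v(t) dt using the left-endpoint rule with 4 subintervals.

Δt = 0.5.
Sum = 0.5·[12 + 14.5 + 17 + 19.5] = 31.5.

31.5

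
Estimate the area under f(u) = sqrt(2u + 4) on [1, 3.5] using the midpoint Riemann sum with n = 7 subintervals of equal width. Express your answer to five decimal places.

7.26254

Δu = (3.5 − 1)/7 = 5/14.
Midpoints: 33/28, 43/28, 53/28, 2.25, 73/28, 83/28, 93/28.
f(33/28) ≈ 2.52134, f(43/28) ≈ 2.65922, f(53/28) ≈ 2.79029, f(2.25) ≈ 2.91548, f(73/28) ≈ 3.03550, f(83/28) ≈ 3.15096, f(93/28) ≈ 3.26234.
Sum = Δu · [f(33/28) + f(43/28) + f(53/28) + ...].
Sum ≈ 7.26254.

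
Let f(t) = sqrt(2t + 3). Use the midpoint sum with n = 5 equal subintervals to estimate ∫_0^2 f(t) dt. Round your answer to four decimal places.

4.4427

Δt = (2 − 0)/5 = 0.4.
Midpoints: 0.2, 0.6, 1, 1.4, 1.8.
f(0.2) ≈ 1.8439, f(0.6) ≈ 2.0494, f(1) ≈ 2.2361, f(1.4) ≈ 2.4083, f(1.8) ≈ 2.5690.
Sum = Δt · [f(0.2) + f(0.6) + f(1) + f(1.4) + f(1.8)].
Sum ≈ 4.4427.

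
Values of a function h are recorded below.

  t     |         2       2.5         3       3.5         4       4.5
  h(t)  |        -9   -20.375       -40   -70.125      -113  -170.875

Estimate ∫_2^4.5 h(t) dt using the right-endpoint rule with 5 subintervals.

-207.1875

Δt = 0.5.
Sum = 0.5·[(-20.375) + (-40) + (-70.125) + (-113) + (-170.875)] = -207.1875.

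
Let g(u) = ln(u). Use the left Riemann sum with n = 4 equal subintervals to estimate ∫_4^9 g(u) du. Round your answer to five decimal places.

8.70502

Δu = (9 − 4)/4 = 1.25.
Left endpoints: 4, 5.25, 6.5, 7.75.
g(4) ≈ 1.38629, g(5.25) ≈ 1.65823, g(6.5) ≈ 1.87180, g(7.75) ≈ 2.04769.
Sum = Δu · [g(4) + g(5.25) + g(6.5) + g(7.75)].
Sum ≈ 8.70502.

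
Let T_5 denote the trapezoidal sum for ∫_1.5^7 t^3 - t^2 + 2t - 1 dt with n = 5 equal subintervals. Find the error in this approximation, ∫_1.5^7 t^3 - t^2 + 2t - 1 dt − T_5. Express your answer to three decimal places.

Exact integral: ∫_1.5^7 f(t) dt ≈ 527.02604.
T_5 = 540.05875.
Error ≈ 527.02604 − 540.05875 ≈ -13.033.

-13.033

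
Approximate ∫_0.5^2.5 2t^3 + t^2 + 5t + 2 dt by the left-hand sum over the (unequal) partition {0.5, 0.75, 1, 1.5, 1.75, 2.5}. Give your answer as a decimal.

Subinterval widths: 0.25, 0.25, 0.5, 0.25, 0.75.
Left endpoints: 0.5, 0.75, 1, 1.5, 1.75.
f(0.5) = 5, f(0.75) = 7.15625, f(1) = 10, f(1.5) = 18.5, f(1.75) = 24.53125.
Sum = Σ Δt_i · f(t_i).
Sum = 31.0625.

31.0625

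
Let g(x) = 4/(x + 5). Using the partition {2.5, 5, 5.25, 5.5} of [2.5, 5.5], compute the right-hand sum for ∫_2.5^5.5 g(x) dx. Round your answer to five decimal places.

Subinterval widths: 2.5, 0.25, 0.25.
Right endpoints: 5, 5.25, 5.5.
g(5) = 0.4, g(5.25) = 16/41, g(5.5) = 8/21.
Sum = Σ Δx_i · g(x_i).
Sum ≈ 1.19280.

1.19280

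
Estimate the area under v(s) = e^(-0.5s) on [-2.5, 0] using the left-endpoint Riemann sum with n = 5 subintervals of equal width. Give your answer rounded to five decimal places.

5.62919

Δs = (0 − (-2.5))/5 = 0.5.
Left endpoints: -2.5, -2, -1.5, -1, -0.5.
v(-2.5) ≈ 3.49034, v(-2) ≈ 2.71828, v(-1.5) ≈ 2.11700, v(-1) ≈ 1.64872, v(-0.5) ≈ 1.28403.
Sum = Δs · [v(-2.5) + v(-2) + v(-1.5) + v(-1) + v(-0.5)].
Sum ≈ 5.62919.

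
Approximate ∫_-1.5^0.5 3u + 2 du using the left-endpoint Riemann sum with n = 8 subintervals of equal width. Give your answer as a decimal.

0.25

Δu = (0.5 − (-1.5))/8 = 0.25.
Left endpoints: -1.5, -1.25, -1, -0.75, -0.5, -0.25, 0, 0.25.
f(-1.5) = -2.5, f(-1.25) = -1.75, f(-1) = -1, f(-0.75) = -0.25, f(-0.5) = 0.5, f(-0.25) = 1.25, f(0) = 2, f(0.25) = 2.75.
Sum = Δu · [f(-1.5) + f(-1.25) + f(-1) + ...].
Sum = 0.25.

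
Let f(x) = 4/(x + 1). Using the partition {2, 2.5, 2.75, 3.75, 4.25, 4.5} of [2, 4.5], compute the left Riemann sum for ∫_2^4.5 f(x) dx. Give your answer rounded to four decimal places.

2.6306

Subinterval widths: 0.5, 0.25, 1, 0.5, 0.25.
Left endpoints: 2, 2.5, 2.75, 3.75, 4.25.
f(2) = 4/3, f(2.5) = 8/7, f(2.75) = 16/15, f(3.75) = 16/19, f(4.25) = 16/21.
Sum = Σ Δx_i · f(x_i).
Sum ≈ 2.6306.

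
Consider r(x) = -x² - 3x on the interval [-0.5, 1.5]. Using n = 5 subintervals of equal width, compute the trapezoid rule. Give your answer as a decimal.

Δx = (1.5 − (-0.5))/5 = 0.4.
r(-0.5) = 1.25, r(-0.1) = 0.29, r(0.3) = -0.99, r(0.7) = -2.59, r(1.1) = -4.51, r(1.5) = -6.75.
T_5 = (Δx/2)·[r(x_0) + 2r(x_1) + ... + 2r(x_{4}) + r(x_5)].
Sum = -4.22.

-4.22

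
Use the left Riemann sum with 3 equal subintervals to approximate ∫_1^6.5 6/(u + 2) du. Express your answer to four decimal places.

7.5925

Δu = (6.5 − 1)/3 = 11/6.
Left endpoints: 1, 17/6, 14/3.
f(1) = 2, f(17/6) = 36/29, f(14/3) = 0.9.
Sum = Δu · [f(1) + f(17/6) + f(14/3)].
Sum ≈ 7.5925.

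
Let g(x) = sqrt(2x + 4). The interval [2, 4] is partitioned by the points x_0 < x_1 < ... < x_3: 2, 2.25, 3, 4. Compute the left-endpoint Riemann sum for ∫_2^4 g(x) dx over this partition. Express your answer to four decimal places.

6.0560

Subinterval widths: 0.25, 0.75, 1.
Left endpoints: 2, 2.25, 3.
g(2) ≈ 2.8284, g(2.25) ≈ 2.9155, g(3) ≈ 3.1623.
Sum = Σ Δx_i · g(x_i).
Sum ≈ 6.0560.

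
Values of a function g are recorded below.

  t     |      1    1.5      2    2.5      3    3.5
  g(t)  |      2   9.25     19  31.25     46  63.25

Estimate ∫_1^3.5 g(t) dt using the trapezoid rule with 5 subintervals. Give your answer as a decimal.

69.0625

Δt = 0.5.
T_5 = (0.5/2)·[2 + 2·9.25 + 2·19 + 2·31.25 + 2·46 + 63.25] = 69.0625.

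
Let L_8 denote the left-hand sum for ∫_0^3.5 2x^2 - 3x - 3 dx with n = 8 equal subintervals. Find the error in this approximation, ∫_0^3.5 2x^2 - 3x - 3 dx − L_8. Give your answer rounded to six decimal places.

Exact integral: ∫_0^3.5 f(x) dx ≈ -0.29166667.
L_8 ≈ -3.13085938.
Error ≈ -0.29166667 − (-3.13085938) ≈ 2.839193.

2.839193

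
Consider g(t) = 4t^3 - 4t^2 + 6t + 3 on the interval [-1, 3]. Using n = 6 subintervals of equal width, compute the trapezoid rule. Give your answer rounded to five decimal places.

Δt = (3 − (-1))/6 = 2/3.
g(-1) = -11, g(-1/3) = 11/27, g(1/3) = 127/27, g(1) = 9, g(5/3) = 551/27, g(7/3) = 1243/27, g(3) = 93.
T_6 = (Δt/2)·[g(t_0) + 2g(t_1) + ... + 2g(t_{5}) + g(t_6)].
Sum ≈ 81.03704.

81.03704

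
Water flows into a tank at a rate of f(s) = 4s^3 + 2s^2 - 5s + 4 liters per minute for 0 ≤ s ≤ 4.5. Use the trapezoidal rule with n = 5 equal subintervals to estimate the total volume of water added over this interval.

Δs = (4.5 − 0)/5 = 0.9.
f(0) = 4, f(0.9) = 4.036, f(1.8) = 24.808, f(2.7) = 83.812, f(3.6) = 198.544, f(4.5) = 386.5.
T_5 = (Δs/2)·[f(s_0) + 2f(s_1) + ... + 2f(s_{4}) + f(s_5)].
Sum = 455.805.

455.805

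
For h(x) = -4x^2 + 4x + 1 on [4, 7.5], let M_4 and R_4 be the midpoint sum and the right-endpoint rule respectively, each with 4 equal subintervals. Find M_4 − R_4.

M_4 = -392.2734375.
R_4 = -459.265625.
M_4 − R_4 = 66.9921875.

66.9921875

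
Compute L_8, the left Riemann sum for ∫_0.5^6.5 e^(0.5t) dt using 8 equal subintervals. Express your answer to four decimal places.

40.3958

Δt = (6.5 − 0.5)/8 = 0.75.
Left endpoints: 0.5, 1.25, 2, 2.75, 3.5, 4.25, 5, 5.75.
f(0.5) ≈ 1.2840, f(1.25) ≈ 1.8682, f(2) ≈ 2.7183, f(2.75) ≈ 3.9551, f(3.5) ≈ 5.7546, f(4.25) ≈ 8.3729, f(5) ≈ 12.1825, f(5.75) ≈ 17.7254.
Sum = Δt · [f(0.5) + f(1.25) + f(2) + ...].
Sum ≈ 40.3958.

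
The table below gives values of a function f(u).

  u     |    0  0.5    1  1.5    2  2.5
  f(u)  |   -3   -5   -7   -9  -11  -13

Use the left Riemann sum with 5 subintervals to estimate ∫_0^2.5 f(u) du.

Δu = 0.5.
Sum = 0.5·[(-3) + (-5) + (-7) + (-9) + (-11)] = -17.5.

-17.5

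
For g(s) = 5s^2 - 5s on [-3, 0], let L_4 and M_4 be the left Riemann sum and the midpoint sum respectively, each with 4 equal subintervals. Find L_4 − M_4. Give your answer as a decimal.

L_4 = 91.40625.
M_4 = 66.796875.
L_4 − M_4 = 24.609375.

24.609375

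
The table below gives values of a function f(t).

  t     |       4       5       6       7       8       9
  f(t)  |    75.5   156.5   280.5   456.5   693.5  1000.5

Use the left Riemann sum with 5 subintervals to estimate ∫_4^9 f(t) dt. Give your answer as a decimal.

Δt = 1.
Sum = 1·[75.5 + 156.5 + 280.5 + 456.5 + 693.5] = 1662.5.

1662.5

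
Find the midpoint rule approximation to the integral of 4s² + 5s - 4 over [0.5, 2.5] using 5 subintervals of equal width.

Δs = (2.5 − 0.5)/5 = 0.4.
Midpoints: 0.7, 1.1, 1.5, 1.9, 2.3.
f(0.7) = 1.46, f(1.1) = 6.34, f(1.5) = 12.5, f(1.9) = 19.94, f(2.3) = 28.66.
Sum = Δs · [f(0.7) + f(1.1) + f(1.5) + f(1.9) + f(2.3)].
Sum = 27.56.

27.56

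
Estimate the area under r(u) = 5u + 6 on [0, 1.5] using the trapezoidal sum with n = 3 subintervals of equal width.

Δu = (1.5 − 0)/3 = 0.5.
r(0) = 6, r(0.5) = 8.5, r(1) = 11, r(1.5) = 13.5.
T_3 = (Δu/2)·[r(u_0) + 2r(u_1) + 2r(u_2) + r(u_3)].
Sum = 14.625.

14.625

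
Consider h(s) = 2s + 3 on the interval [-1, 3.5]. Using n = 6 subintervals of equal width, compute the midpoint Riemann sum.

Δs = (3.5 − (-1))/6 = 0.75.
Midpoints: -0.625, 0.125, 0.875, 1.625, 2.375, 3.125.
h(-0.625) = 1.75, h(0.125) = 3.25, h(0.875) = 4.75, h(1.625) = 6.25, h(2.375) = 7.75, h(3.125) = 9.25.
Sum = Δs · [h(-0.625) + h(0.125) + h(0.875) + ...].
Sum = 24.75.

24.75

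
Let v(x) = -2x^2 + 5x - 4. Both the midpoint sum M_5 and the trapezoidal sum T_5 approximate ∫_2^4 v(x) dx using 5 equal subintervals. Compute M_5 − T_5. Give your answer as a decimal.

M_5 = -15.28.
T_5 = -15.44.
M_5 − T_5 = 0.16.

0.16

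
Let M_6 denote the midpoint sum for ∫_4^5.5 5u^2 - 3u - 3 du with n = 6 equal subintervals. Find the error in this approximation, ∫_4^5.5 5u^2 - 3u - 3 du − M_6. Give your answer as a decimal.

0.0390625

Exact integral: ∫_4^5.5 f(u) du = 144.75.
M_6 = 144.7109375.
Error = 144.75 − 144.7109375 = 0.0390625.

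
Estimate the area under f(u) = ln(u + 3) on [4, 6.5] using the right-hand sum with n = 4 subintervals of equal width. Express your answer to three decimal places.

Δu = (6.5 − 4)/4 = 0.625.
Right endpoints: 4.625, 5.25, 5.875, 6.5.
f(4.625) ≈ 2.031, f(5.25) ≈ 2.110, f(5.875) ≈ 2.183, f(6.5) ≈ 2.251.
Sum = Δu · [f(4.625) + f(5.25) + f(5.875) + f(6.5)].
Sum ≈ 5.360.

5.360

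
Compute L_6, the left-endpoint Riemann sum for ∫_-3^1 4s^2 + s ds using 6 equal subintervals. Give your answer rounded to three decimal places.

43.852

Δs = (1 − (-3))/6 = 2/3.
Left endpoints: -3, -7/3, -5/3, -1, -1/3, 1/3.
f(-3) = 33, f(-7/3) = 175/9, f(-5/3) = 85/9, f(-1) = 3, f(-1/3) = 1/9, f(1/3) = 7/9.
Sum = Δs · [f(-3) + f(-7/3) + f(-5/3) + ...].
Sum ≈ 43.852.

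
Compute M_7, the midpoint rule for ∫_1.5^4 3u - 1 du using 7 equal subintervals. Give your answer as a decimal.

Δu = (4 − 1.5)/7 = 5/14.
Midpoints: 47/28, 57/28, 67/28, 2.75, 87/28, 97/28, 107/28.
f(47/28) = 113/28, f(57/28) = 143/28, f(67/28) = 173/28, f(2.75) = 7.25, f(87/28) = 233/28, f(97/28) = 263/28, f(107/28) = 293/28.
Sum = Δu · [f(47/28) + f(57/28) + f(67/28) + ...].
Sum = 18.125.

18.125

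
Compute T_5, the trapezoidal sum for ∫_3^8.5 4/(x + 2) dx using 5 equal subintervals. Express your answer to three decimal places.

2.980

Δx = (8.5 − 3)/5 = 1.1.
f(3) = 0.8, f(4.1) = 40/61, f(5.2) = 5/9, f(6.3) = 40/83, f(7.4) = 20/47, f(8.5) = 8/21.
T_5 = (Δx/2)·[f(x_0) + 2f(x_1) + ... + 2f(x_{4}) + f(x_5)].
Sum ≈ 2.980.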